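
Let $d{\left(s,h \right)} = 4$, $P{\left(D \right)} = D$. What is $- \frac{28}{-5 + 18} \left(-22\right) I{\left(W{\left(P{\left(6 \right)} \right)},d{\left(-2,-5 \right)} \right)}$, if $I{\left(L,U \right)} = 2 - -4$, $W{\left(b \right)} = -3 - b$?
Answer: $\frac{3696}{13} \approx 284.31$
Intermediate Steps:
$I{\left(L,U \right)} = 6$ ($I{\left(L,U \right)} = 2 + 4 = 6$)
$- \frac{28}{-5 + 18} \left(-22\right) I{\left(W{\left(P{\left(6 \right)} \right)},d{\left(-2,-5 \right)} \right)} = - \frac{28}{-5 + 18} \left(-22\right) 6 = - \frac{28}{13} \left(-22\right) 6 = \left(-28\right) \frac{1}{13} \left(-22\right) 6 = \left(- \frac{28}{13}\right) \left(-22\right) 6 = \frac{616}{13} \cdot 6 = \frac{3696}{13}$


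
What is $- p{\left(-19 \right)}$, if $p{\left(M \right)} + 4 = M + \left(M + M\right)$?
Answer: $61$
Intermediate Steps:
$p{\left(M \right)} = -4 + 3 M$ ($p{\left(M \right)} = -4 + \left(M + \left(M + M\right)\right) = -4 + \left(M + 2 M\right) = -4 + 3 M$)
$- p{\left(-19 \right)} = - (-4 + 3 \left(-19\right)) = - (-4 - 57) = \left(-1\right) \left(-61\right) = 61$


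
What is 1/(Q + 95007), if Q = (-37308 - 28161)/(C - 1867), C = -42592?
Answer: 44459/4223981682 ≈ 1.0525e-5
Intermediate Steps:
Q = 65469/44459 (Q = (-37308 - 28161)/(-42592 - 1867) = -65469/(-44459) = -65469*(-1/44459) = 65469/44459 ≈ 1.4726)
1/(Q + 95007) = 1/(65469/44459 + 95007) = 1/(4223981682/44459) = 44459/4223981682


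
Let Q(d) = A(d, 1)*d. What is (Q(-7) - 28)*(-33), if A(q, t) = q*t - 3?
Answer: -1386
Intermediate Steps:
A(q, t) = -3 + q*t
Q(d) = d*(-3 + d) (Q(d) = (-3 + d*1)*d = (-3 + d)*d = d*(-3 + d))
(Q(-7) - 28)*(-33) = (-7*(-3 - 7) - 28)*(-33) = (-7*(-10) - 28)*(-33) = (70 - 28)*(-33) = 42*(-33) = -1386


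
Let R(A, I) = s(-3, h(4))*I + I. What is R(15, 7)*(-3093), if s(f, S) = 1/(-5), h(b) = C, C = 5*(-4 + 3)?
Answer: -86604/5 ≈ -17321.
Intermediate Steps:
C = -5 (C = 5*(-1) = -5)
h(b) = -5
s(f, S) = -⅕
R(A, I) = 4*I/5 (R(A, I) = -I/5 + I = 4*I/5)
R(15, 7)*(-3093) = ((⅘)*7)*(-3093) = (28/5)*(-3093) = -86604/5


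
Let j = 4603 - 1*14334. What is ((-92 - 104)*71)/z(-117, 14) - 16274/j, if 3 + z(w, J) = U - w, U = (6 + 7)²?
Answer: -130811054/2753873 ≈ -47.501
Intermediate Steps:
j = -9731 (j = 4603 - 14334 = -9731)
U = 169 (U = 13² = 169)
z(w, J) = 166 - w (z(w, J) = -3 + (169 - w) = 166 - w)
((-92 - 104)*71)/z(-117, 14) - 16274/j = ((-92 - 104)*71)/(166 - 1*(-117)) - 16274/(-9731) = (-196*71)/(166 + 117) - 16274*(-1/9731) = -13916/283 + 16274/9731 = -130811054/2753873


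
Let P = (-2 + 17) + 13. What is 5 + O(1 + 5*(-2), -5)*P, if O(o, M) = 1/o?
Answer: 17/9 ≈ 1.8889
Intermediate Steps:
P = 28 (P = 15 + 13 = 28)
5 + O(1 + 5*(-2), -5)*P = 5 + 28/(1 + 5*(-2)) = 5 + 28/(1 - 10) = 5 + 28/(-9) = 5 - ⅑*28 = 5 - 28/9 = 17/9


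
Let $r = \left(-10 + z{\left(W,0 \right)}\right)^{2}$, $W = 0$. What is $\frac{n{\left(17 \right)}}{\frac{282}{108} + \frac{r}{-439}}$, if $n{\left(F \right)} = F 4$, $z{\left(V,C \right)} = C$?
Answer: $\frac{537336}{18833} \approx 28.532$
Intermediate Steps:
$r = 100$ ($r = \left(-10 + 0\right)^{2} = \left(-10\right)^{2} = 100$)
$n{\left(F \right)} = 4 F$
$\frac{n{\left(17 \right)}}{\frac{282}{108} + \frac{r}{-439}} = \frac{4 \cdot 17}{\frac{282}{108} + \frac{100}{-439}} = \frac{68}{282 \cdot \frac{1}{108} + 100 \left(- \frac{1}{439}\right)} = \frac{68}{\frac{47}{18} - \frac{100}{439}} = \frac{68}{\frac{18833}{7902}} = 68 \cdot \frac{7902}{18833} = \frac{537336}{18833}$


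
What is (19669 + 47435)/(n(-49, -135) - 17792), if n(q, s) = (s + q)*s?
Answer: 8388/881 ≈ 9.5210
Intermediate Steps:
n(q, s) = s*(q + s) (n(q, s) = (q + s)*s = s*(q + s))
(19669 + 47435)/(n(-49, -135) - 17792) = (19669 + 47435)/(-135*(-49 - 135) - 17792) = 67104/(-135*(-184) - 17792) = 67104/(24840 - 17792) = 67104/7048 = 67104*(1/7048) = 8388/881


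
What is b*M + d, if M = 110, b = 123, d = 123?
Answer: 13653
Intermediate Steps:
b*M + d = 123*110 + 123 = 13530 + 123 = 13653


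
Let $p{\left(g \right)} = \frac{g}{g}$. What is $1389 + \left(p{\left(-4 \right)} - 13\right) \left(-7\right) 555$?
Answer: $48009$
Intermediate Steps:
$p{\left(g \right)} = 1$
$1389 + \left(p{\left(-4 \right)} - 13\right) \left(-7\right) 555 = 1389 + \left(1 - 13\right) \left(-7\right) 555 = 1389 + \left(-12\right) \left(-7\right) 555 = 1389 + 84 \cdot 555 = 1389 + 46620 = 48009$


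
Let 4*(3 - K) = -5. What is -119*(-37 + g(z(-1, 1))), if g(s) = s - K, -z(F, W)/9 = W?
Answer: 23919/4 ≈ 5979.8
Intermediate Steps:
K = 17/4 (K = 3 - ¼*(-5) = 3 + 5/4 = 17/4 ≈ 4.2500)
z(F, W) = -9*W
g(s) = -17/4 + s (g(s) = s - 1*17/4 = s - 17/4 = -17/4 + s)
-119*(-37 + g(z(-1, 1))) = -119*(-37 + (-17/4 - 9*1)) = -119*(-37 + (-17/4 - 9)) = -119*(-37 - 53/4) = -119*(-201/4) = 23919/4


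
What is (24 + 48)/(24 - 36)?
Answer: -6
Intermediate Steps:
(24 + 48)/(24 - 36) = 72/(-12) = -1/12*72 = -6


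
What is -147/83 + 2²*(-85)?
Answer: -28367/83 ≈ -341.77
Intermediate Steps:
-147/83 + 2²*(-85) = -147*1/83 + 4*(-85) = -147/83 - 340 = -28367/83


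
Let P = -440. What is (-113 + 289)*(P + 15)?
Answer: -74800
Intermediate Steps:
(-113 + 289)*(P + 15) = (-113 + 289)*(-440 + 15) = 176*(-425) = -74800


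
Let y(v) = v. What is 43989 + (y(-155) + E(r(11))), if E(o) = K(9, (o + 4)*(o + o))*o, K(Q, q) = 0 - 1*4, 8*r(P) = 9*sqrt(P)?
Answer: 43834 - 9*sqrt(11)/2 ≈ 43819.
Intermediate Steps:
r(P) = 9*sqrt(P)/8 (r(P) = (9*sqrt(P))/8 = 9*sqrt(P)/8)
K(Q, q) = -4 (K(Q, q) = 0 - 4 = -4)
E(o) = -4*o
43989 + (y(-155) + E(r(11))) = 43989 + (-155 - 9*sqrt(11)/2) = 43834 - 9*sqrt(11)/2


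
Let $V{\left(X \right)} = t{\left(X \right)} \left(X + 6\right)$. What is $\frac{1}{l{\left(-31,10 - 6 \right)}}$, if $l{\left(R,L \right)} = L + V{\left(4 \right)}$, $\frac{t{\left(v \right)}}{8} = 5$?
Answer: $\frac{1}{404} \approx 0.0024752$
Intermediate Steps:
$t{\left(v \right)} = 40$ ($t{\left(v \right)} = 8 \cdot 5 = 40$)
$V{\left(X \right)} = 240 + 40 X$ ($V{\left(X \right)} = 40 \left(X + 6\right) = 40 \left(6 + X\right) = 240 + 40 X$)
$l{\left(R,L \right)} = 400 + L$ ($l{\left(R,L \right)} = L + \left(240 + 40 \cdot 4\right) = L + \left(240 + 160\right) = L + 400 = 400 + L$)
$\frac{1}{l{\left(-31,10 - 6 \right)}} = \frac{1}{400 + \left(10 - 6\right)} = \frac{1}{400 + 4} = \frac{1}{404}$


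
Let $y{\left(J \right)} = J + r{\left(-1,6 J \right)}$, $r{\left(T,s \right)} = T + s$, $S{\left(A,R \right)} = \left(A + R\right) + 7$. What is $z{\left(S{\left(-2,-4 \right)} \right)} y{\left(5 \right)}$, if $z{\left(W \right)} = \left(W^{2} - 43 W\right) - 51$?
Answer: $-3162$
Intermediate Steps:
$S{\left(A,R \right)} = 7 + A + R$
$y{\left(J \right)} = -1 + 7 J$ ($y{\left(J \right)} = J + \left(-1 + 6 J\right) = -1 + 7 J$)
$z{\left(W \right)} = -51 + W^{2} - 43 W$
$z{\left(S{\left(-2,-4 \right)} \right)} y{\left(5 \right)} = \left(-51 + \left(7 - 2 - 4\right)^{2} - 43 \left(7 - 2 - 4\right)\right) \left(-1 + 7 \cdot 5\right) = \left(-51 + 1^{2} - 43\right) \left(-1 + 35\right) = \left(-51 + 1 - 43\right) 34 = \left(-93\right) 34 = -3162$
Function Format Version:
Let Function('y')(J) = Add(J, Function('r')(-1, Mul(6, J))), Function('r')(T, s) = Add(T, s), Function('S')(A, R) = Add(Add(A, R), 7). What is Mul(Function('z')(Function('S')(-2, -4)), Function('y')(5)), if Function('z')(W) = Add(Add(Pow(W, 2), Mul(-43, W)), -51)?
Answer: -3162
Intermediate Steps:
Function('S')(A, R) = Add(7, A, R)
Function('y')(J) = Add(-1, Mul(7, J)) (Function('y')(J) = Add(J, Add(-1, Mul(6, J))) = Add(-1, Mul(7, J)))
Function('z')(W) = Add(-51, Pow(W, 2), Mul(-43, W))
Mul(Function('z')(Function('S')(-2, -4)), Function('y')(5)) = Mul(Add(-51, Pow(Add(7, -2, -4), 2), Mul(-43, Add(7, -2, -4))), Add(-1, Mul(7, 5))) = Mul(Add(-51, Pow(1, 2), Mul(-43, 1)), Add(-1, 35)) = Mul(Add(-51, 1, -43), 34) = Mul(-93, 34) = -3162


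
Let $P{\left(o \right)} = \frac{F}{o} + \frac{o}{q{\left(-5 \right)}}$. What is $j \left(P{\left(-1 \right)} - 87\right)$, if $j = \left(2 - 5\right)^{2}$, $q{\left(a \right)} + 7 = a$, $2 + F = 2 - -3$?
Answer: $- \frac{3237}{4} \approx -809.25$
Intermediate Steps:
$F = 3$ ($F = -2 + \left(2 - -3\right) = -2 + \left(2 + 3\right) = -2 + 5 = 3$)
$q{\left(a \right)} = -7 + a$
$j = 9$ ($j = \left(-3\right)^{2} = 9$)
$P{\left(o \right)} = \frac{3}{o} - \frac{o}{12}$ ($P{\left(o \right)} = \frac{3}{o} + \frac{o}{-7 - 5} = \frac{3}{o} + \frac{o}{-12} = \frac{3}{o} + o \left(- \frac{1}{12}\right) = \frac{3}{o} - \frac{o}{12}$)
$j \left(P{\left(-1 \right)} - 87\right) = 9 \left(\left(\frac{3}{-1} - - \frac{1}{12}\right) - 87\right) = 9 \left(\left(3 \left(-1\right) + \frac{1}{12}\right) - 87\right) = 9 \left(\left(-3 + \frac{1}{12}\right) - 87\right) = 9 \left(- \frac{35}{12} - 87\right) = 9 \left(- \frac{1079}{12}\right) = - \frac{3237}{4}$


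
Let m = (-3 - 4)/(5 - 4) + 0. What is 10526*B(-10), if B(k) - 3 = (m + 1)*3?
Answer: -157890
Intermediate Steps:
m = -7 (m = -7/1 + 0 = -7*1 + 0 = -7 + 0 = -7)
B(k) = -15 (B(k) = 3 + (-7 + 1)*3 = 3 - 6*3 = 3 - 18 = -15)
10526*B(-10) = 10526*(-15) = -157890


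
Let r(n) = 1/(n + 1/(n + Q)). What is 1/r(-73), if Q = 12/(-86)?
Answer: -229628/3145 ≈ -73.014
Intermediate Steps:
Q = -6/43 (Q = 12*(-1/86) = -6/43 ≈ -0.13953)
r(n) = 1/(n + 1/(-6/43 + n)) (r(n) = 1/(n + 1/(n - 6/43)) = 1/(n + 1/(-6/43 + n)))
1/r(-73) = 1/((-6 + 43*(-73))/(43 - 6*(-73) + 43*(-73)²)) = 1/((-6 - 3139)/(43 + 438 + 43*5329)) = 1/(-3145/(43 + 438 + 229147)) = 1/(-3145/229628) = -229628/3145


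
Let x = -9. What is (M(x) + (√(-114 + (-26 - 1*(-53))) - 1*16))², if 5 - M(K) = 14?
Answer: (25 - I*√87)² ≈ 538.0 - 466.37*I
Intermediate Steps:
M(K) = -9 (M(K) = 5 - 1*14 = 5 - 14 = -9)
(M(x) + (√(-114 + (-26 - 1*(-53))) - 1*16))² = (-9 + (√(-114 + (-26 - 1*(-53))) - 1*16))² = (-9 + (√(-114 + (-26 + 53)) - 16))² = (-9 + (√(-114 + 27) - 16))² = (-9 + (√(-87) - 16))² = (-9 + (I*√87 - 16))² = (-9 + (-16 + I*√87))² = (-25 + I*√87)²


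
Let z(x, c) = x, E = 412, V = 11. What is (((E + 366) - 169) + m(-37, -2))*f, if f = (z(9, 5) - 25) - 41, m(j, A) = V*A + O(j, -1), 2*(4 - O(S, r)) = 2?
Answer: -33630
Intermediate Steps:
O(S, r) = 3 (O(S, r) = 4 - ½*2 = 4 - 1 = 3)
m(j, A) = 3 + 11*A (m(j, A) = 11*A + 3 = 3 + 11*A)
f = -57 (f = (9 - 25) - 41 = -16 - 41 = -57)
(((E + 366) - 169) + m(-37, -2))*f = (((412 + 366) - 169) + (3 + 11*(-2)))*(-57) = ((778 - 169) + (3 - 22))*(-57) = (609 - 19)*(-57) = 590*(-57) = -33630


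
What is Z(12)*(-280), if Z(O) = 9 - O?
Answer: 840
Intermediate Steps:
Z(12)*(-280) = (9 - 1*12)*(-280) = (9 - 12)*(-280) = -3*(-280) = 840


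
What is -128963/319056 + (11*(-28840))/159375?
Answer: -159177521/66470000 ≈ -2.3947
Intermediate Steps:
-128963/319056 + (11*(-28840))/159375 = -128963*1/319056 - 317240*1/159375 = -128963/319056 - 63448/31875 = -159177521/66470000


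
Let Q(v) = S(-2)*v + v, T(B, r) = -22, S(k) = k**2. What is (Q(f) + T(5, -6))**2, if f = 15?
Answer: 2809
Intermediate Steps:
Q(v) = 5*v (Q(v) = (-2)**2*v + v = 4*v + v = 5*v)
(Q(f) + T(5, -6))**2 = (5*15 - 22)**2 = (75 - 22)**2 = 53**2 = 2809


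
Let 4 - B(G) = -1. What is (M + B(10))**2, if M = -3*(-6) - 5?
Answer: 324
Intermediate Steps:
B(G) = 5 (B(G) = 4 - 1*(-1) = 4 + 1 = 5)
M = 13 (M = 18 - 5 = 13)
(M + B(10))**2 = (13 + 5)**2 = 18**2 = 324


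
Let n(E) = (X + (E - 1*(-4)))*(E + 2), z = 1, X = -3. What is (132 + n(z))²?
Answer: 19044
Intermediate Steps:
n(E) = (1 + E)*(2 + E) (n(E) = (-3 + (E - 1*(-4)))*(E + 2) = (-3 + (E + 4))*(2 + E) = (-3 + (4 + E))*(2 + E) = (1 + E)*(2 + E))
(132 + n(z))² = (132 + (2 + 1² + 3*1))² = (132 + (2 + 1 + 3))² = (132 + 6)² = 138² = 19044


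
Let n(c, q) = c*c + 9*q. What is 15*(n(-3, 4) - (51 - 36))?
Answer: 450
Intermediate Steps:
n(c, q) = c² + 9*q
15*(n(-3, 4) - (51 - 36)) = 15*(((-3)² + 9*4) - (51 - 36)) = 15*((9 + 36) - 1*15) = 15*(45 - 15) = 15*30 = 450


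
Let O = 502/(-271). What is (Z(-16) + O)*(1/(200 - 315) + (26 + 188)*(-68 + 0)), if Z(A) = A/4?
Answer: 2654140866/31165 ≈ 85164.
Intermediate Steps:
O = -502/271 (O = 502*(-1/271) = -502/271 ≈ -1.8524)
Z(A) = A/4 (Z(A) = A*(¼) = A/4)
(Z(-16) + O)*(1/(200 - 315) + (26 + 188)*(-68 + 0)) = ((¼)*(-16) - 502/271)*(1/(200 - 315) + (26 + 188)*(-68 + 0)) = (-4 - 502/271)*(1/(-115) + 214*(-68)) = -1586*(-1/115 - 14552)/271 = -1586/271*(-1673481/115) = 2654140866/31165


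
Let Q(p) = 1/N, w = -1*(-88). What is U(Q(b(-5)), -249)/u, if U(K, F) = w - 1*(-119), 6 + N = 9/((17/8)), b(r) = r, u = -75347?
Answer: -207/75347 ≈ -0.0027473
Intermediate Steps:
N = -30/17 (N = -6 + 9/((17/8)) = -6 + 9/((17*(⅛))) = -6 + 9/(17/8) = -6 + 9*(8/17) = -6 + 72/17 = -30/17 ≈ -1.7647)
w = 88
Q(p) = -17/30 (Q(p) = 1/(-30/17) = -17/30)
U(K, F) = 207 (U(K, F) = 88 - 1*(-119) = 88 + 119 = 207)
U(Q(b(-5)), -249)/u = 207/(-75347) = 207*(-1/75347) = -207/75347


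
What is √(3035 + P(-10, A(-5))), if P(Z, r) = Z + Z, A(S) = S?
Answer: 3*√335 ≈ 54.909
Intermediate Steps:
P(Z, r) = 2*Z
√(3035 + P(-10, A(-5))) = √(3035 + 2*(-10)) = √(3035 - 20) = √3015 = 3*√335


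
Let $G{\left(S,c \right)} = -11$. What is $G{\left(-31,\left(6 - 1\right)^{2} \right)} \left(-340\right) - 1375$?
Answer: $2365$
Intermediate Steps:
$G{\left(-31,\left(6 - 1\right)^{2} \right)} \left(-340\right) - 1375 = \left(-11\right) \left(-340\right) - 1375 = 3740 - 1375 = 2365$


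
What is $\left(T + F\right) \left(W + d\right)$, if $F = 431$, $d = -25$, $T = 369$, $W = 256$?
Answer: $184800$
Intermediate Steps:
$\left(T + F\right) \left(W + d\right) = \left(369 + 431\right) \left(256 - 25\right) = 800 \cdot 231 = 184800$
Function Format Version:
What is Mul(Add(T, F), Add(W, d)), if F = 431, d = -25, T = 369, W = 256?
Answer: 184800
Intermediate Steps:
Mul(Add(T, F), Add(W, d)) = Mul(Add(369, 431), Add(256, -25)) = Mul(800, 231) = 184800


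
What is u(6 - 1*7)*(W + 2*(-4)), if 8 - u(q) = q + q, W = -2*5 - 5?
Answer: -230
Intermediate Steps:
W = -15 (W = -10 - 5 = -15)
u(q) = 8 - 2*q (u(q) = 8 - (q + q) = 8 - 2*q)
u(6 - 1*7)*(W + 2*(-4)) = (8 - 2*(6 - 1*7))*(-15 + 2*(-4)) = (8 - 2*(6 - 7))*(-15 - 8) = (8 - 2*(-1))*(-23) = (8 + 2)*(-23) = 10*(-23) = -230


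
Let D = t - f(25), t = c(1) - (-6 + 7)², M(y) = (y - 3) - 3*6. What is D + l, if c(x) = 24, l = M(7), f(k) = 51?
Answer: -42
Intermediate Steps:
M(y) = -21 + y (M(y) = (-3 + y) - 18 = -21 + y)
l = -14 (l = -21 + 7 = -14)
t = 23 (t = 24 - (-6 + 7)² = 24 - 1*1² = 24 - 1*1 = 24 - 1 = 23)
D = -28 (D = 23 - 1*51 = 23 - 51 = -28)
D + l = -28 - 14 = -42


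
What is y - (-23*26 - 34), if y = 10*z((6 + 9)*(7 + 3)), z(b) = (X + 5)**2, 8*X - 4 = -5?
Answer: 27829/32 ≈ 869.66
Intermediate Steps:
X = -1/8 (X = 1/2 + (1/8)*(-5) = 1/2 - 5/8 = -1/8 ≈ -0.12500)
z(b) = 1521/64 (z(b) = (-1/8 + 5)**2 = (39/8)**2 = 1521/64)
y = 7605/32 (y = 10*(1521/64) = 7605/32 ≈ 237.66)
y - (-23*26 - 34) = 7605/32 - (-23*26 - 34) = 7605/32 - (-598 - 34) = 7605/32 - 1*(-632) = 7605/32 + 632 = 27829/32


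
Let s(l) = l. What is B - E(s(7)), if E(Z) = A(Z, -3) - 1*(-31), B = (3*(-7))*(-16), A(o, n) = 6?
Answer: 299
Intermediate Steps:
B = 336 (B = -21*(-16) = 336)
E(Z) = 37 (E(Z) = 6 - 1*(-31) = 6 + 31 = 37)
B - E(s(7)) = 336 - 1*37 = 336 - 37 = 299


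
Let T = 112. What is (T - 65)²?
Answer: 2209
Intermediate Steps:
(T - 65)² = (112 - 65)² = 47² = 2209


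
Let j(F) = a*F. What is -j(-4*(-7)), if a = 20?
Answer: -560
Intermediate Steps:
j(F) = 20*F
-j(-4*(-7)) = -20*(-4*(-7)) = -20*28 = -1*560 = -560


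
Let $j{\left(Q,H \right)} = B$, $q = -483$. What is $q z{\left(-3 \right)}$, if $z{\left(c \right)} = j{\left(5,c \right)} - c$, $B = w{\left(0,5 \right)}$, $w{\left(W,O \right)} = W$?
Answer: $-1449$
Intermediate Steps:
$B = 0$
$j{\left(Q,H \right)} = 0$
$z{\left(c \right)} = - c$ ($z{\left(c \right)} = 0 - c = - c$)
$q z{\left(-3 \right)} = - 483 \left(\left(-1\right) \left(-3\right)\right) = \left(-483\right) 3 = -1449$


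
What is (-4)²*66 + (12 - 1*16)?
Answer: 1052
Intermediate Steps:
(-4)²*66 + (12 - 1*16) = 16*66 + (12 - 16) = 1056 - 4 = 1052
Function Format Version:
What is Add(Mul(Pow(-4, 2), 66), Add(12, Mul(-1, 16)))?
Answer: 1052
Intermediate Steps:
Add(Mul(Pow(-4, 2), 66), Add(12, Mul(-1, 16))) = Add(Mul(16, 66), Add(12, -16)) = Add(1056, -4) = 1052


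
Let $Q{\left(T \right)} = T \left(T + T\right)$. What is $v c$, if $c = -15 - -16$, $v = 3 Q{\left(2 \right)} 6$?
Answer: $144$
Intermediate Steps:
$Q{\left(T \right)} = 2 T^{2}$ ($Q{\left(T \right)} = T 2 T = 2 T^{2}$)
$v = 144$ ($v = 3 \cdot 2 \cdot 2^{2} \cdot 6 = 3 \cdot 2 \cdot 4 \cdot 6 = 3 \cdot 8 \cdot 6 = 24 \cdot 6 = 144$)
$c = 1$ ($c = -15 + 16 = 1$)
$v c = 144 \cdot 1 = 144$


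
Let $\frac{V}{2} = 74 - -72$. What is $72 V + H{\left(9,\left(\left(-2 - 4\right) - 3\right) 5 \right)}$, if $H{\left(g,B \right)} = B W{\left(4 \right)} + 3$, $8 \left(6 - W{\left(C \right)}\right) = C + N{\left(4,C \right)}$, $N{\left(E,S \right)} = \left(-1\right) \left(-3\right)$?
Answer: $\frac{166371}{8} \approx 20796.0$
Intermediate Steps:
$N{\left(E,S \right)} = 3$
$W{\left(C \right)} = \frac{45}{8} - \frac{C}{8}$ ($W{\left(C \right)} = 6 - \frac{C + 3}{8} = 6 - \frac{3 + C}{8} = 6 - \left(\frac{3}{8} + \frac{C}{8}\right) = \frac{45}{8} - \frac{C}{8}$)
$H{\left(g,B \right)} = 3 + \frac{41 B}{8}$ ($H{\left(g,B \right)} = B \left(\frac{45}{8} - \frac{1}{2}\right) + 3 = B \frac{41}{8} + 3 = \frac{41 B}{8} + 3 = 3 + \frac{41 B}{8}$)
$V = 292$ ($V = 2 \left(74 - -72\right) = 2 \left(74 + 72\right) = 2 \cdot 146 = 292$)
$72 V + H{\left(9,\left(\left(-2 - 4\right) - 3\right) 5 \right)} = 72 \cdot 292 + \left(3 + \frac{41 \left(\left(-2 - 4\right) - 3\right) 5}{8}\right) = 21024 + \left(3 + \frac{41 \left(-6 - 3\right) 5}{8}\right) = 21024 + \left(3 + \frac{41 \left(\left(-9\right) 5\right)}{8}\right) = 21024 + \left(3 + \frac{41}{8} \left(-45\right)\right) = 21024 + \left(3 - \frac{1845}{8}\right) = 21024 - \frac{1821}{8} = \frac{166371}{8}$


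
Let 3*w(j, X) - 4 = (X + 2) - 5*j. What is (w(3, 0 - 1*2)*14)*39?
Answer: -2002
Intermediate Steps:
w(j, X) = 2 - 5*j/3 + X/3 (w(j, X) = 4/3 + ((X + 2) - 5*j)/3 = 4/3 + ((2 + X) - 5*j)/3 = 4/3 + (2 + X - 5*j)/3 = 4/3 + (2/3 - 5*j/3 + X/3) = 2 - 5*j/3 + X/3)
(w(3, 0 - 1*2)*14)*39 = ((2 - 5/3*3 + (0 - 1*2)/3)*14)*39 = ((2 - 5 + (0 - 2)/3)*14)*39 = ((2 - 5 + (1/3)*(-2))*14)*39 = ((2 - 5 - 2/3)*14)*39 = -11/3*14*39 = -154/3*39 = -2002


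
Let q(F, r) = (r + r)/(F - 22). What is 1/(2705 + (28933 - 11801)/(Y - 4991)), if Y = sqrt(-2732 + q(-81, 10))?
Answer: 6932276349459/18728014554534887 + 34264*I*sqrt(7246462)/18728014554534887 ≈ 0.00037016 + 4.925e-9*I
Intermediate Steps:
q(F, r) = 2*r/(-22 + F) (q(F, r) = (2*r)/(-22 + F) = 2*r/(-22 + F))
Y = 2*I*sqrt(7246462)/103 (Y = sqrt(-2732 + 2*10/(-22 - 81)) = sqrt(-2732 + 2*10/(-103)) = sqrt(-2732 + 2*10*(-1/103)) = sqrt(-2732 - 20/103) = sqrt(-281416/103) = 2*I*sqrt(7246462)/103 ≈ 52.27*I)
1/(2705 + (28933 - 11801)/(Y - 4991)) = 1/(2705 + (28933 - 11801)/(2*I*sqrt(7246462)/103 - 4991)) = 1/(2705 + 17132/(-4991 + 2*I*sqrt(7246462)/103))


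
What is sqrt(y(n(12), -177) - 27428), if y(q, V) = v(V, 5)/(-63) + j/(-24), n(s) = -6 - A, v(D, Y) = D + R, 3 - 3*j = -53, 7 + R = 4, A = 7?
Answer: I*sqrt(12094831)/21 ≈ 165.61*I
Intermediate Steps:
R = -3 (R = -7 + 4 = -3)
j = 56/3 (j = 1 - 1/3*(-53) = 1 + 53/3 = 56/3 ≈ 18.667)
v(D, Y) = -3 + D (v(D, Y) = D - 3 = -3 + D)
n(s) = -13 (n(s) = -6 - 1*7 = -6 - 7 = -13)
y(q, V) = -46/63 - V/63 (y(q, V) = (-3 + V)/(-63) + (56/3)/(-24) = (-3 + V)*(-1/63) + (56/3)*(-1/24) = (1/21 - V/63) - 7/9 = -46/63 - V/63)
sqrt(y(n(12), -177) - 27428) = sqrt((-46/63 - 1/63*(-177)) - 27428) = sqrt((-46/63 + 59/21) - 27428) = sqrt(131/63 - 27428) = sqrt(-1727833/63) = I*sqrt(12094831)/21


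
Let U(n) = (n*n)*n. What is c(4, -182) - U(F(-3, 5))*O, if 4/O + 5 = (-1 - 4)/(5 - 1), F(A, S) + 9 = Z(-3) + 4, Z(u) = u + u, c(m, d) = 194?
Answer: -16446/25 ≈ -657.84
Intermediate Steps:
Z(u) = 2*u
F(A, S) = -11 (F(A, S) = -9 + (2*(-3) + 4) = -9 + (-6 + 4) = -9 - 2 = -11)
U(n) = n³ (U(n) = n²*n = n³)
O = -16/25 (O = 4/(-5 + (-1 - 4)/(5 - 1)) = 4/(-5 - 5/4) = 4/(-25/4) = 4*(-4/25) = -16/25 ≈ -0.64000)
c(4, -182) - U(F(-3, 5))*O = 194 - (-11)³*(-16)/25 = 194 - (-1331)*(-16)/25 = 194 - 1*21296/25 = 194 - 21296/25 = -16446/25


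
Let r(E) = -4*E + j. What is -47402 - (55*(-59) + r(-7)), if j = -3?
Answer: -44182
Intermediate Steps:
r(E) = -3 - 4*E (r(E) = -4*E - 3 = -3 - 4*E)
-47402 - (55*(-59) + r(-7)) = -47402 - (55*(-59) + (-3 - 4*(-7))) = -47402 - (-3245 + (-3 + 28)) = -47402 - (-3245 + 25) = -47402 - 1*(-3220) = -47402 + 3220 = -44182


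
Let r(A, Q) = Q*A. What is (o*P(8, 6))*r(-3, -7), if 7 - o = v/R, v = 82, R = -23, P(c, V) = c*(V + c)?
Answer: 571536/23 ≈ 24849.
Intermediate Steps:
r(A, Q) = A*Q
o = 243/23 (o = 7 - 82/(-23) = 7 - 82*(-1)/23 = 7 - 1*(-82/23) = 7 + 82/23 = 243/23 ≈ 10.565)
(o*P(8, 6))*r(-3, -7) = (243*(8*(6 + 8))/23)*(-3*(-7)) = (243*(8*14)/23)*21 = ((243/23)*112)*21 = (27216/23)*21 = 571536/23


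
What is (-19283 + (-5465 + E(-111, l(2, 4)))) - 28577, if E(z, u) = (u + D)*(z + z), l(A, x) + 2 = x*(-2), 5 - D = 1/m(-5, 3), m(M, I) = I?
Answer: -52141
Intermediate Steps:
D = 14/3 (D = 5 - 1/3 = 5 - 1*⅓ = 5 - ⅓ = 14/3 ≈ 4.6667)
l(A, x) = -2 - 2*x (l(A, x) = -2 + x*(-2) = -2 - 2*x)
E(z, u) = 2*z*(14/3 + u) (E(z, u) = (u + 14/3)*(z + z) = (14/3 + u)*(2*z) = 2*z*(14/3 + u))
(-19283 + (-5465 + E(-111, l(2, 4)))) - 28577 = (-19283 + (-5465 + (⅔)*(-111)*(14 + 3*(-2 - 2*4)))) - 28577 = (-19283 + (-5465 + (⅔)*(-111)*(14 + 3*(-2 - 8)))) - 28577 = (-19283 + (-5465 + (⅔)*(-111)*(14 + 3*(-10)))) - 28577 = (-19283 + (-5465 + (⅔)*(-111)*(14 - 30))) - 28577 = (-19283 + (-5465 + (⅔)*(-111)*(-16))) - 28577 = (-19283 + (-5465 + 1184)) - 28577 = (-19283 - 4281) - 28577 = -23564 - 28577 = -52141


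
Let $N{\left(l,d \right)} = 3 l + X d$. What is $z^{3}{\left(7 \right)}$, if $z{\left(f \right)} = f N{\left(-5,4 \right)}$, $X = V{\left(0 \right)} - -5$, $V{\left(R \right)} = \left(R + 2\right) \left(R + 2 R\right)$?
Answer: $42875$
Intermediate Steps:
$V{\left(R \right)} = 3 R \left(2 + R\right)$ ($V{\left(R \right)} = \left(2 + R\right) 3 R = 3 R \left(2 + R\right)$)
$X = 5$ ($X = 3 \cdot 0 \left(2 + 0\right) - -5 = 3 \cdot 0 \cdot 2 + 5 = 0 + 5 = 5$)
$N{\left(l,d \right)} = 3 l + 5 d$
$z{\left(f \right)} = 5 f$ ($z{\left(f \right)} = f \left(3 \left(-5\right) + 5 \cdot 4\right) = f \left(-15 + 20\right) = f 5 = 5 f$)
$z^{3}{\left(7 \right)} = \left(5 \cdot 7\right)^{3} = 35^{3} = 42875$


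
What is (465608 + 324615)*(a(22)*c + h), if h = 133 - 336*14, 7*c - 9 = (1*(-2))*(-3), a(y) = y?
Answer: -3574855963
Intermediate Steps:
c = 15/7 (c = 9/7 + ((1*(-2))*(-3))/7 = 9/7 + (-2*(-3))/7 = 9/7 + (⅐)*6 = 9/7 + 6/7 = 15/7 ≈ 2.1429)
h = -4571 (h = 133 - 4704 = -4571)
(465608 + 324615)*(a(22)*c + h) = (465608 + 324615)*(22*(15/7) - 4571) = 790223*(330/7 - 4571) = 790223*(-31667/7) = -3574855963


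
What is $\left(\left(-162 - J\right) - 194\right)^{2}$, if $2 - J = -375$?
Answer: $537289$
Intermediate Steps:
$J = 377$ ($J = 2 - -375 = 2 + 375 = 377$)
$\left(\left(-162 - J\right) - 194\right)^{2} = \left(\left(-162 - 377\right) - 194\right)^{2} = \left(-539 - 194\right)^{2} = \left(-733\right)^{2} = 537289$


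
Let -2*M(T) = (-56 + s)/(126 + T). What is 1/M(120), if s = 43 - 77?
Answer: 82/15 ≈ 5.4667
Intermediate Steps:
s = -34
M(T) = 45/(126 + T) (M(T) = -(-56 - 34)/(2*(126 + T)) = -(-45)/(126 + T) = 45/(126 + T))
1/M(120) = 1/(45/(126 + 120)) = 1/(45/246) = 1/(45*(1/246)) = 1/(15/82) = 82/15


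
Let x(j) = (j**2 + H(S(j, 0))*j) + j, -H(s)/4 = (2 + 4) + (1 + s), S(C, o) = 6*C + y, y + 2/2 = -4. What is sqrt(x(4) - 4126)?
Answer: I*sqrt(4522) ≈ 67.246*I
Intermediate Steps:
y = -5 (y = -1 - 4 = -5)
S(C, o) = -5 + 6*C (S(C, o) = 6*C - 5 = -5 + 6*C)
H(s) = -28 - 4*s (H(s) = -4*((2 + 4) + (1 + s)) = -4*(6 + (1 + s)) = -4*(7 + s) = -28 - 4*s)
x(j) = j + j**2 + j*(-8 - 24*j) (x(j) = (j**2 + (-28 - 4*(-5 + 6*j))*j) + j = (j**2 + (-28 + (20 - 24*j))*j) + j = (j**2 + (-8 - 24*j)*j) + j = (j**2 + j*(-8 - 24*j)) + j = j + j**2 + j*(-8 - 24*j))
sqrt(x(4) - 4126) = sqrt(4*(-7 - 23*4) - 4126) = sqrt(4*(-7 - 92) - 4126) = sqrt(4*(-99) - 4126) = sqrt(-396 - 4126) = sqrt(-4522) = I*sqrt(4522)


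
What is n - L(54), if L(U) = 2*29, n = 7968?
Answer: 7910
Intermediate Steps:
L(U) = 58
n - L(54) = 7968 - 1*58 = 7968 - 58 = 7910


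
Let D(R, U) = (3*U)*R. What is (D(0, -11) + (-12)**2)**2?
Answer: 20736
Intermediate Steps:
D(R, U) = 3*R*U
(D(0, -11) + (-12)**2)**2 = (3*0*(-11) + (-12)**2)**2 = (0 + 144)**2 = 144**2 = 20736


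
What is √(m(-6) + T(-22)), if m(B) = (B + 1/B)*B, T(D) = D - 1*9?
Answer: √6 ≈ 2.4495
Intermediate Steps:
T(D) = -9 + D (T(D) = D - 9 = -9 + D)
m(B) = B*(B + 1/B)
√(m(-6) + T(-22)) = √((1 + (-6)²) + (-9 - 22)) = √((1 + 36) - 31) = √(37 - 31) = √6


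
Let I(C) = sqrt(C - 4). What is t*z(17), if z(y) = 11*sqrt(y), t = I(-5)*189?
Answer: 6237*I*sqrt(17) ≈ 25716.0*I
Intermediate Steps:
I(C) = sqrt(-4 + C)
t = 567*I (t = sqrt(-4 - 5)*189 = sqrt(-9)*189 = (3*I)*189 = 567*I ≈ 567.0*I)
t*z(17) = (567*I)*(11*sqrt(17)) = 6237*I*sqrt(17)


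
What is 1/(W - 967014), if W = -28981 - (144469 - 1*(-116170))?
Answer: -1/1256634 ≈ -7.9578e-7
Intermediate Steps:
W = -289620 (W = -28981 - (144469 + 116170) = -28981 - 1*260639 = -28981 - 260639 = -289620)
1/(W - 967014) = 1/(-289620 - 967014) = 1/(-1256634) = -1/1256634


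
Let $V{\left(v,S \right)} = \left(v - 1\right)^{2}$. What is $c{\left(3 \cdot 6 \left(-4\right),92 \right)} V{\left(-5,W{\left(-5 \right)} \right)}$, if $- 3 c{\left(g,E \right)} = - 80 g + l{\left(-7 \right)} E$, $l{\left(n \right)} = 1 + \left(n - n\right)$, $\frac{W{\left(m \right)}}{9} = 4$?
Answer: $-70224$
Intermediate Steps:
$W{\left(m \right)} = 36$ ($W{\left(m \right)} = 9 \cdot 4 = 36$)
$l{\left(n \right)} = 1$ ($l{\left(n \right)} = 1 + 0 = 1$)
$V{\left(v,S \right)} = \left(-1 + v\right)^{2}$
$c{\left(g,E \right)} = - \frac{E}{3} + \frac{80 g}{3}$ ($c{\left(g,E \right)} = - \frac{- 80 g + 1 E}{3} = - \frac{- 80 g + E}{3} = - \frac{E - 80 g}{3} = - \frac{E}{3} + \frac{80 g}{3}$)
$c{\left(3 \cdot 6 \left(-4\right),92 \right)} V{\left(-5,W{\left(-5 \right)} \right)} = \left(\left(- \frac{1}{3}\right) 92 + \frac{80 \cdot 3 \cdot 6 \left(-4\right)}{3}\right) \left(-1 - 5\right)^{2} = \left(- \frac{92}{3} + \frac{80 \cdot 18 \left(-4\right)}{3}\right) \left(-6\right)^{2} = \left(- \frac{92}{3} + \frac{80}{3} \left(-72\right)\right) 36 = \left(- \frac{92}{3} - 1920\right) 36 = \left(- \frac{5852}{3}\right) 36 = -70224$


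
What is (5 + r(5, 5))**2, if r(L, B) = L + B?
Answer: 225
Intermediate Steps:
r(L, B) = B + L
(5 + r(5, 5))**2 = (5 + (5 + 5))**2 = (5 + 10)**2 = 15**2 = 225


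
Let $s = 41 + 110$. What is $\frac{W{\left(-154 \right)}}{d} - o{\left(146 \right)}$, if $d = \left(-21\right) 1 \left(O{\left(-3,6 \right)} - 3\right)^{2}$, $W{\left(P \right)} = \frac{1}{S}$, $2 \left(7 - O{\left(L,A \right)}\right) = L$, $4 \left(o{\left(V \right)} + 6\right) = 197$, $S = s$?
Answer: $- \frac{66378559}{1534764} \approx -43.25$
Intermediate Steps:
$s = 151$
$S = 151$
$o{\left(V \right)} = \frac{173}{4}$ ($o{\left(V \right)} = -6 + \frac{1}{4} \cdot 197 = -6 + \frac{197}{4} = \frac{173}{4}$)
$O{\left(L,A \right)} = 7 - \frac{L}{2}$
$W{\left(P \right)} = \frac{1}{151}$
$d = - \frac{2541}{4}$ ($d = \left(-21\right) 1 \left(\left(7 - - \frac{3}{2}\right) - 3\right)^{2} = - 21 \left(\left(7 + \frac{3}{2}\right) - 3\right)^{2} = - 21 \left(\frac{17}{2} - 3\right)^{2} = - 21 \left(\frac{11}{2}\right)^{2} = \left(-21\right) \frac{121}{4} = - \frac{2541}{4} \approx -635.25$)
$\frac{W{\left(-154 \right)}}{d} - o{\left(146 \right)} = \frac{1}{151 \left(- \frac{2541}{4}\right)} - \frac{173}{4} = \frac{1}{151} \left(- \frac{4}{2541}\right) - \frac{173}{4} = - \frac{4}{383691} - \frac{173}{4} = - \frac{66378559}{1534764}$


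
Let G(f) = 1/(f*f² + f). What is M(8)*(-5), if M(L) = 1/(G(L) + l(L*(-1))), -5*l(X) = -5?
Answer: -2600/521 ≈ -4.9904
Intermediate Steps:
l(X) = 1 (l(X) = -⅕*(-5) = 1)
G(f) = 1/(f + f³) (G(f) = 1/(f³ + f) = 1/(f + f³))
M(L) = 1/(1 + 1/(L + L³)) (M(L) = 1/(1/(L + L³) + 1) = 1/(1 + 1/(L + L³)))
M(8)*(-5) = ((8 + 8³)/(1 + 8 + 8³))*(-5) = ((8 + 512)/(1 + 8 + 512))*(-5) = (520/521)*(-5) = -2600/521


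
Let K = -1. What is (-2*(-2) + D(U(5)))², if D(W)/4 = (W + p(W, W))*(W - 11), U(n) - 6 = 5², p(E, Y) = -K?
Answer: 6574096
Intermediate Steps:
p(E, Y) = 1 (p(E, Y) = -1*(-1) = 1)
U(n) = 31 (U(n) = 6 + 5² = 6 + 25 = 31)
D(W) = 4*(1 + W)*(-11 + W) (D(W) = 4*((W + 1)*(W - 11)) = 4*((1 + W)*(-11 + W)) = 4*(1 + W)*(-11 + W))
(-2*(-2) + D(U(5)))² = (-2*(-2) + (-44 - 40*31 + 4*31²))² = (4 + (-44 - 1240 + 4*961))² = (4 + (-44 - 1240 + 3844))² = (4 + 2560)² = 2564² = 6574096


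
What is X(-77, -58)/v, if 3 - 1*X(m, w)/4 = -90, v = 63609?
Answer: 124/21203 ≈ 0.0058482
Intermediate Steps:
X(m, w) = 372 (X(m, w) = 12 - 4*(-90) = 12 + 360 = 372)
X(-77, -58)/v = 372/63609 = 372*(1/63609) = 124/21203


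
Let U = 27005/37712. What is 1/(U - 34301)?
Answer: -37712/1293532307 ≈ -2.9154e-5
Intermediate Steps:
U = 27005/37712 (U = 27005*(1/37712) = 27005/37712 ≈ 0.71609)
1/(U - 34301) = 1/(27005/37712 - 34301) = 1/(-1293532307/37712) = -37712/1293532307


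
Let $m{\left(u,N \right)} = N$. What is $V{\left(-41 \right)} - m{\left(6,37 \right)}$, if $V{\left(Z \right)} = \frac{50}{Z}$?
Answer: $- \frac{1567}{41} \approx -38.219$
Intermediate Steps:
$V{\left(-41 \right)} - m{\left(6,37 \right)} = \frac{50}{-41} - 37 = 50 \left(- \frac{1}{41}\right) - 37 = - \frac{50}{41} - 37 = - \frac{1567}{41}$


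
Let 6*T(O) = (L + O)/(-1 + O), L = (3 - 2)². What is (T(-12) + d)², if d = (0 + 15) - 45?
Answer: 5424241/6084 ≈ 891.56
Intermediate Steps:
L = 1 (L = 1² = 1)
d = -30 (d = 15 - 45 = -30)
T(O) = (1 + O)/(6*(-1 + O)) (T(O) = ((1 + O)/(-1 + O))/6 = (1 + O)/(6*(-1 + O)))
(T(-12) + d)² = ((1 - 12)/(6*(-1 - 12)) - 30)² = ((⅙)*(-11)/(-13) - 30)² = ((⅙)*(-1/13)*(-11) - 30)² = (11/78 - 30)² = (-2329/78)² = 5424241/6084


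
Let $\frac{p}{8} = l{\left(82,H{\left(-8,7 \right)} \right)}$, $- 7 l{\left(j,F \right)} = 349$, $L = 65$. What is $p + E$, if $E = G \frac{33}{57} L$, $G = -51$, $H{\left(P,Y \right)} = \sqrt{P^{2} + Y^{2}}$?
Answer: $- \frac{308303}{133} \approx -2318.1$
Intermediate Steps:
$l{\left(j,F \right)} = - \frac{349}{7}$ ($l{\left(j,F \right)} = \left(- \frac{1}{7}\right) 349 = - \frac{349}{7}$)
$p = - \frac{2792}{7}$ ($p = 8 \left(- \frac{349}{7}\right) = - \frac{2792}{7} \approx -398.86$)
$E = - \frac{36465}{19}$ ($E = - 51 \cdot \frac{33}{57} \cdot 65 = - 51 \cdot 33 \cdot \frac{1}{57} \cdot 65 = \left(-51\right) \frac{11}{19} \cdot 65 = \left(- \frac{561}{19}\right) 65 = - \frac{36465}{19} \approx -1919.2$)
$p + E = - \frac{2792}{7} - \frac{36465}{19} = - \frac{308303}{133}$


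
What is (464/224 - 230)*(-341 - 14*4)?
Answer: 1266827/14 ≈ 90488.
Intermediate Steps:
(464/224 - 230)*(-341 - 14*4) = (464*(1/224) - 230)*(-341 - 56) = (29/14 - 230)*(-397) = -3191/14*(-397) = 1266827/14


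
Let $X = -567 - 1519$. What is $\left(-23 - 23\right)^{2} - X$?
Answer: $4202$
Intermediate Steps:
$X = -2086$
$\left(-23 - 23\right)^{2} - X = \left(-23 - 23\right)^{2} - -2086 = \left(-46\right)^{2} + 2086 = 2116 + 2086 = 4202$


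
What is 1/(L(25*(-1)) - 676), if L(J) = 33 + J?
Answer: -1/668 ≈ -0.0014970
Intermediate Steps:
1/(L(25*(-1)) - 676) = 1/((33 + 25*(-1)) - 676) = 1/((33 - 25) - 676) = 1/(8 - 676) = 1/(-668) = -1/668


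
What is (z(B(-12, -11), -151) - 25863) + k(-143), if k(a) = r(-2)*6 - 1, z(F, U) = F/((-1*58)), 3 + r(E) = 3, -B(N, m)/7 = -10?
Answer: -750091/29 ≈ -25865.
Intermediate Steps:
B(N, m) = 70 (B(N, m) = -7*(-10) = 70)
r(E) = 0 (r(E) = -3 + 3 = 0)
z(F, U) = -F/58 (z(F, U) = F/(-58) = F*(-1/58) = -F/58)
k(a) = -1 (k(a) = 0*6 - 1 = 0 - 1 = -1)
(z(B(-12, -11), -151) - 25863) + k(-143) = (-1/58*70 - 25863) - 1 = (-35/29 - 25863) - 1 = -750062/29 - 1 = -750091/29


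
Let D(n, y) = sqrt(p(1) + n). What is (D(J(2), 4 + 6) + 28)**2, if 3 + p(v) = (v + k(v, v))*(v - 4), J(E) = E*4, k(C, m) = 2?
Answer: 780 + 112*I ≈ 780.0 + 112.0*I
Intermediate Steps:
J(E) = 4*E
p(v) = -3 + (-4 + v)*(2 + v) (p(v) = -3 + (v + 2)*(v - 4) = -3 + (2 + v)*(-4 + v) = -3 + (-4 + v)*(2 + v))
D(n, y) = sqrt(-12 + n) (D(n, y) = sqrt((-11 + 1**2 - 2*1) + n) = sqrt((-11 + 1 - 2) + n) = sqrt(-12 + n))
(D(J(2), 4 + 6) + 28)**2 = (sqrt(-12 + 4*2) + 28)**2 = (sqrt(-12 + 8) + 28)**2 = (sqrt(-4) + 28)**2 = (2*I + 28)**2 = (28 + 2*I)**2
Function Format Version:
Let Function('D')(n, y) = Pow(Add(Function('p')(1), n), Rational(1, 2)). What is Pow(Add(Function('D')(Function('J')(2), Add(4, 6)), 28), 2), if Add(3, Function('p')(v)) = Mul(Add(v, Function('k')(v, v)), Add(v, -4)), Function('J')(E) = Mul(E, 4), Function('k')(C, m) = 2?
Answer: Add(780, Mul(112, I)) ≈ Add(780.00, Mul(112.00, I))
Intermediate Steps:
Function('J')(E) = Mul(4, E)
Function('p')(v) = Add(-3, Mul(Add(-4, v), Add(2, v))) (Function('p')(v) = Add(-3, Mul(Add(v, 2), Add(v, -4))) = Add(-3, Mul(Add(2, v), Add(-4, v))) = Add(-3, Mul(Add(-4, v), Add(2, v))))
Function('D')(n, y) = Pow(Add(-12, n), Rational(1, 2)) (Function('D')(n, y) = Pow(Add(Add(-11, Pow(1, 2), Mul(-2, 1)), n), Rational(1, 2)) = Pow(Add(Add(-11, 1, -2), n), Rational(1, 2)) = Pow(Add(-12, n), Rational(1, 2)))
Pow(Add(Function('D')(Function('J')(2), Add(4, 6)), 28), 2) = Pow(Add(Pow(Add(-12, Mul(4, 2)), Rational(1, 2)), 28), 2) = Pow(Add(Pow(Add(-12, 8), Rational(1, 2)), 28), 2) = Pow(Add(Pow(-4, Rational(1, 2)), 28), 2) = Pow(Add(Mul(2, I), 28), 2) = Pow(Add(28, Mul(2, I)), 2)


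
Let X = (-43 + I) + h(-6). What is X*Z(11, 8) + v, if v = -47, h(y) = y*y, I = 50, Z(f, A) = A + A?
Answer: 641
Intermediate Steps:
Z(f, A) = 2*A
h(y) = y²
X = 43 (X = (-43 + 50) + (-6)² = 7 + 36 = 43)
X*Z(11, 8) + v = 43*(2*8) - 47 = 43*16 - 47 = 688 - 47 = 641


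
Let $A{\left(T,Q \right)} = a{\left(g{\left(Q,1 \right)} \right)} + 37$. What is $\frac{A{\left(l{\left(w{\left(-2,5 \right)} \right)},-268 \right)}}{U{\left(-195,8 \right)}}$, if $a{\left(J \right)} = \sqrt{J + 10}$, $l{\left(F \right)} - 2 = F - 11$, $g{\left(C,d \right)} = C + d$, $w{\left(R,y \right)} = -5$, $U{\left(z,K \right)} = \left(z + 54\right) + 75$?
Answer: $- \frac{37}{66} - \frac{i \sqrt{257}}{66} \approx -0.56061 - 0.2429 i$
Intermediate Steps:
$U{\left(z,K \right)} = 129 + z$ ($U{\left(z,K \right)} = \left(54 + z\right) + 75 = 129 + z$)
$l{\left(F \right)} = -9 + F$ ($l{\left(F \right)} = 2 + \left(F - 11\right) = 2 + \left(-11 + F\right) = -9 + F$)
$a{\left(J \right)} = \sqrt{10 + J}$
$A{\left(T,Q \right)} = 37 + \sqrt{11 + Q}$ ($A{\left(T,Q \right)} = \sqrt{10 + \left(Q + 1\right)} + 37 = \sqrt{10 + \left(1 + Q\right)} + 37 = \sqrt{11 + Q} + 37 = 37 + \sqrt{11 + Q}$)
$\frac{A{\left(l{\left(w{\left(-2,5 \right)} \right)},-268 \right)}}{U{\left(-195,8 \right)}} = \frac{37 + \sqrt{11 - 268}}{129 - 195} = \frac{37 + \sqrt{-257}}{-66} = \left(37 + i \sqrt{257}\right) \left(- \frac{1}{66}\right) = - \frac{37}{66} - \frac{i \sqrt{257}}{66}$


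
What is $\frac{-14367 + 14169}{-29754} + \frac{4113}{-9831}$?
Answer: $- \frac{76904}{186789} \approx -0.41172$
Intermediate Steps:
$\frac{-14367 + 14169}{-29754} + \frac{4113}{-9831} = \left(-198\right) \left(- \frac{1}{29754}\right) + 4113 \left(- \frac{1}{9831}\right) = \frac{11}{1653} - \frac{1371}{3277} = - \frac{76904}{186789}$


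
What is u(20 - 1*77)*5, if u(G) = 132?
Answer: 660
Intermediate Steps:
u(20 - 1*77)*5 = 132*5 = 660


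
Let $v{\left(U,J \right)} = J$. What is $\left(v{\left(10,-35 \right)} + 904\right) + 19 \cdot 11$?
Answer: $1078$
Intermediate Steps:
$\left(v{\left(10,-35 \right)} + 904\right) + 19 \cdot 11 = \left(-35 + 904\right) + 19 \cdot 11 = 869 + 209 = 1078$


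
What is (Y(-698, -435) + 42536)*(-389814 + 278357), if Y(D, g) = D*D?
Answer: -59043231180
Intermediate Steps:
Y(D, g) = D²
(Y(-698, -435) + 42536)*(-389814 + 278357) = ((-698)² + 42536)*(-389814 + 278357) = (487204 + 42536)*(-111457) = 529740*(-111457) = -59043231180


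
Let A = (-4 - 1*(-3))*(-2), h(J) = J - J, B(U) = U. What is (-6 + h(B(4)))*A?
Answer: -12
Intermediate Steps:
h(J) = 0
A = 2 (A = (-4 + 3)*(-2) = -1*(-2) = 2)
(-6 + h(B(4)))*A = (-6 + 0)*2 = -6*2 = -12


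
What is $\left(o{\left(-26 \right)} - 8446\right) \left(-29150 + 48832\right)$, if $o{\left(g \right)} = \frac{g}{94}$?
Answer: $- \frac{7813261950}{47} \approx -1.6624 \cdot 10^{8}$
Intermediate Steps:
$o{\left(g \right)} = \frac{g}{94}$ ($o{\left(g \right)} = g \frac{1}{94} = \frac{g}{94}$)
$\left(o{\left(-26 \right)} - 8446\right) \left(-29150 + 48832\right) = \left(\frac{1}{94} \left(-26\right) - 8446\right) \left(-29150 + 48832\right) = \left(- \frac{13}{47} - 8446\right) 19682 = \left(- \frac{396975}{47}\right) 19682 = - \frac{7813261950}{47}$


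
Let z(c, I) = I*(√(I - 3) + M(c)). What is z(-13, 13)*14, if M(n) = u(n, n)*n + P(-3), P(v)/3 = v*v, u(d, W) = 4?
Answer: -4550 + 182*√10 ≈ -3974.5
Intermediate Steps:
P(v) = 3*v² (P(v) = 3*(v*v) = 3*v²)
M(n) = 27 + 4*n (M(n) = 4*n + 3*(-3)² = 4*n + 3*9 = 4*n + 27 = 27 + 4*n)
z(c, I) = I*(27 + √(-3 + I) + 4*c) (z(c, I) = I*(√(I - 3) + (27 + 4*c)) = I*(√(-3 + I) + (27 + 4*c)) = I*(27 + √(-3 + I) + 4*c))
z(-13, 13)*14 = (13*(27 + √(-3 + 13) + 4*(-13)))*14 = (13*(27 + √10 - 52))*14 = (13*(-25 + √10))*14 = (-325 + 13*√10)*14 = -4550 + 182*√10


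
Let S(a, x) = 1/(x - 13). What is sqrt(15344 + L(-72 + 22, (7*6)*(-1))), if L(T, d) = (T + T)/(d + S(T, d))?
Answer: 2*sqrt(20490183381)/2311 ≈ 123.88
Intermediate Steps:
S(a, x) = 1/(-13 + x)
L(T, d) = 2*T/(d + 1/(-13 + d)) (L(T, d) = (T + T)/(d + 1/(-13 + d)) = (2*T)/(d + 1/(-13 + d)) = 2*T/(d + 1/(-13 + d)))
sqrt(15344 + L(-72 + 22, (7*6)*(-1))) = sqrt(15344 + 2*(-72 + 22)*(-13 + (7*6)*(-1))/(1 + ((7*6)*(-1))*(-13 + (7*6)*(-1)))) = sqrt(15344 + 2*(-50)*(-13 + 42*(-1))/(1 + (42*(-1))*(-13 + 42*(-1)))) = sqrt(15344 + 2*(-50)*(-13 - 42)/(1 - 42*(-13 - 42))) = sqrt(15344 + 2*(-50)*(-55)/(1 - 42*(-55))) = sqrt(15344 + 2*(-50)*(-55)/(1 + 2310)) = sqrt(15344 + 2*(-50)*(-55)/2311) = sqrt(15344 + 2*(-50)*(1/2311)*(-55)) = sqrt(15344 + 5500/2311) = sqrt(35465484/2311) = 2*sqrt(20490183381)/2311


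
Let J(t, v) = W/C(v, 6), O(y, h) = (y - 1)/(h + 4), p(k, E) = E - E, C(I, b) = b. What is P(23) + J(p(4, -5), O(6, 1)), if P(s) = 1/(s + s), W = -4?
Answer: -89/138 ≈ -0.64493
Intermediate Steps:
p(k, E) = 0
O(y, h) = (-1 + y)/(4 + h)
J(t, v) = -2/3 (J(t, v) = -4/6 = -4*1/6 = -2/3)
P(s) = 1/(2*s)
P(23) + J(p(4, -5), O(6, 1)) = (1/2)/23 - 2/3 = (1/2)*(1/23) - 2/3 = 1/46 - 2/3 = -89/138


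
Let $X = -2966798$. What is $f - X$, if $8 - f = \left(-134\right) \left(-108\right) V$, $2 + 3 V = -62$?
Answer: $3275542$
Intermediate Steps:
$V = - \frac{64}{3}$ ($V = - \frac{2}{3} + \frac{1}{3} \left(-62\right) = - \frac{2}{3} - \frac{62}{3} = - \frac{64}{3} \approx -21.333$)
$f = 308744$ ($f = 8 - \left(-134\right) \left(-108\right) \left(- \frac{64}{3}\right) = 8 - 14472 \left(- \frac{64}{3}\right) = 8 - -308736 = 8 + 308736 = 308744$)
$f - X = 308744 - -2966798 = 308744 + 2966798 = 3275542$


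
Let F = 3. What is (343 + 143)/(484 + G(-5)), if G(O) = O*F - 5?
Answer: 243/232 ≈ 1.0474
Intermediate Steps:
G(O) = -5 + 3*O (G(O) = O*3 - 5 = 3*O - 5 = -5 + 3*O)
(343 + 143)/(484 + G(-5)) = (343 + 143)/(484 + (-5 + 3*(-5))) = 486/(484 + (-5 - 15)) = 486/(484 - 20) = 486/464 = 486*(1/464) = 243/232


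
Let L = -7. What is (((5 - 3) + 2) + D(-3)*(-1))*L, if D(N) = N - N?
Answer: -28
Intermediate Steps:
D(N) = 0
(((5 - 3) + 2) + D(-3)*(-1))*L = (((5 - 3) + 2) + 0*(-1))*(-7) = ((2 + 2) + 0)*(-7) = (4 + 0)*(-7) = 4*(-7) = -28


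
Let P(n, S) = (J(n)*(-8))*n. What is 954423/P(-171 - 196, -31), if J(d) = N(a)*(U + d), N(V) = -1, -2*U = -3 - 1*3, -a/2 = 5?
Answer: 954423/1068704 ≈ 0.89307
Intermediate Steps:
a = -10 (a = -2*5 = -10)
U = 3 (U = -(-3 - 1*3)/2 = -(-3 - 3)/2 = -½*(-6) = 3)
J(d) = -3 - d (J(d) = -(3 + d) = -3 - d)
P(n, S) = n*(24 + 8*n) (P(n, S) = ((-3 - n)*(-8))*n = (24 + 8*n)*n = n*(24 + 8*n))
954423/P(-171 - 196, -31) = 954423/((8*(-171 - 196)*(3 + (-171 - 196)))) = 954423/((8*(-367)*(3 - 367))) = 954423/((8*(-367)*(-364))) = 954423/1068704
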